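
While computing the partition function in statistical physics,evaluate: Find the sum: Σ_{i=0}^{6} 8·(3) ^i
Geometric series: S=a(1 - r^n)/(1 - r)
a=8, r=3, n=7
S=8(1-2187)/-2=8744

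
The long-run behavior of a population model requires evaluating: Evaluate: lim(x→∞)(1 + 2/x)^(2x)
Rewrite as [(1+2/x)^x]^2.
lim(1+2/x)^x=e^2, so limit=(e^2)^2=e^4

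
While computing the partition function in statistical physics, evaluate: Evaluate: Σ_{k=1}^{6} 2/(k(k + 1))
Partial fractions: 2/(k(k+1))=2/k - 2/(k+1)
Telescoping sum: 2(1-1/7)=2·6/7

Answer: 12/7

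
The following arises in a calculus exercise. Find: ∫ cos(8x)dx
Using substitution u = 8x: ∫ cos(u) du/8 = sin(u)/8+C

Answer: (1/8)sin(8x)+C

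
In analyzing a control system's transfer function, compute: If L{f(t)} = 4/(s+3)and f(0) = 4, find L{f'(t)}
L{f'(t)}=s·F(s) - f(0)=4s/(s + 3) - 4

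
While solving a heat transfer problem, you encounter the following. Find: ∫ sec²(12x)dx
Since d/dx[tan(12x)] = 12sec²(12x), integral = tan(12x)/12 + C

Answer: (1/12)tan(12x) + C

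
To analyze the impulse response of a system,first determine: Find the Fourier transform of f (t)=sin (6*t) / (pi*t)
sin(W*t)/(pi*t) = (W/pi)*sinc(W*t/pi) is the impulse response of the ideal low-pass filter with cutoff W (here W = 6).
Its Fourier transform is a rectangular function:
F(omega) = 1 for |omega| < 6, 0 otherwise

Answer: rect(omega/12) [i.e., 1 for |omega| < 6, 0 otherwise]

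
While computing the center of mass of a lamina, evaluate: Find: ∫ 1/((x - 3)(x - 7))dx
Partial fractions: 1/((x-3)(x-7)) = A/(x-3)+B/(x-7)
A = -1/4, B = 1/4
∫ [-1/4· 1/(x-3)+1/4· 1/(x-7)] dx
= (1/4)[ln|x-7| - ln|x-3|]+C

Answer: (1/4)·ln|(x-7)/(x-3)|+C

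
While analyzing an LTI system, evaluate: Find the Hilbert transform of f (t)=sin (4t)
The Hilbert transform shifts each frequency component by -pi/2.
H{sin(wt)} = -cos(wt)
With w = 4: H{sin(4t)} = -cos(4t)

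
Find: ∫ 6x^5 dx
Using power rule: ∫ 6x^5 dx=6/6 x^6 + C=x^6 + C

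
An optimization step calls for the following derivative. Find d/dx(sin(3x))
Chain rule: d/dx[sin(u)] = cos(u)·u' where u = 3x
u' = 3

Answer: 3·cos(3x)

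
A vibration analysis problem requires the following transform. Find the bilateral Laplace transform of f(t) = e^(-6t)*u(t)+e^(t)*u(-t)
For e^(-6t) * u(t): L = 1/(s+6), Re(s) > -6
For e^(t) * u(-t): L = -1/(s-1), Re(s) < 1
Combined: F(s) = 1/(s+6)-1/(s-1), -6 < Re(s) < 1

Answer: 1/(s+6)-1/(s-1), ROC: -6 < Re(s) < 1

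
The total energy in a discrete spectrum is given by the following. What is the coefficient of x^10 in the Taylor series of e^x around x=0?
Taylor series of e^x = Σ x^n/n!
Coefficient of x^10 = 1/10! = 1/3628800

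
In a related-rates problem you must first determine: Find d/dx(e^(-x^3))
Chain rule: d/dx[e^u] = e^u · u' where u = -x^3
u' = -3x^2

Answer: -3x^2·e^(-x^3)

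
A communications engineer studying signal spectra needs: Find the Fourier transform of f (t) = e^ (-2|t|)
Using the standard pair: F{e^(-a|t|)} = 2a/(a^2 + omega^2)
With a = 2: F(omega) = 4/(4 + omega^2)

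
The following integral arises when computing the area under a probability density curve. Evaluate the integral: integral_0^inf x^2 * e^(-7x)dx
This is a Gamma integral. Substitute u=7x (du=7 dx):
integral_0^inf x^2*e^(-7x) dx=(1/7^3) integral_0^inf u^2*e^(-u) du
=Gamma(3)/7^3=2!/7^3=2/343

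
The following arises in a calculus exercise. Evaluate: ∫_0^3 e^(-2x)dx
Antiderivative: (1/(-2))e^(-2x)
Evaluate: (1/(-2))(e^-6 - 1)

Answer: (e^-6 - 1)/(-2)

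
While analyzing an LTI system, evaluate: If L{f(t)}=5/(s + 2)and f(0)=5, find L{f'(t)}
L{f'(t)}=s·F(s) - f(0)=5s/(s + 2) - 5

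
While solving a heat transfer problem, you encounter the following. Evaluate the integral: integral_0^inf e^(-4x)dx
integral_0^inf e^(-4x) dx = [-1/4 * e^(-4x)]_0^inf
= 0 - (-1/4) = 1/4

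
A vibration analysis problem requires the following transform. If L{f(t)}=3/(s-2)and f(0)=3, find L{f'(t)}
L{f'(t)}=s·F(s) - f(0)=3s/(s-2) - 3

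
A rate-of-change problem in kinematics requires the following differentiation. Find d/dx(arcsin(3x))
d/dx[arcsin(u)]=u'/√(1-u²), u=3x, u'=3

Answer: 3/√(1-9x²)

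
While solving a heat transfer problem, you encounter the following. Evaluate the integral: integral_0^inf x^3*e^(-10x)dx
This is a Gamma integral. Substitute u = 10x (du = 10 dx):
integral_0^inf x^3*e^(-10x) dx = (1/10^4) integral_0^inf u^3*e^(-u) du
= Gamma(4)/10^4 = 3!/10^4 = 6/10000

Answer: 3/5000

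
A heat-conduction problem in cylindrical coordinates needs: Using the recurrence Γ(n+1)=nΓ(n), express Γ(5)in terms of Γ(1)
Γ(5) = 4Γ(4) = 4·3Γ(3) = ... = 4!·Γ(1) = 24·Γ(1)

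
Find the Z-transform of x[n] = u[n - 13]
Using the time-shift property: Z{u[n-13]} = z^(-13) * z/(z-1)
= z^(-12)/(z-1)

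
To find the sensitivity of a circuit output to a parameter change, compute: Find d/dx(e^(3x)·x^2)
Product rule: (fg)'=f'g+fg'
f=e^(3x), f'=3·e^(3x)
g=x^2, g'=2x

Answer: 3·e^(3x)·x^2+2·e^(3x)·x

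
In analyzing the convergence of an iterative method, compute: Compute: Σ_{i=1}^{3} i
Using formula: Σ i^1=n(n+1)/2=3·4/2=6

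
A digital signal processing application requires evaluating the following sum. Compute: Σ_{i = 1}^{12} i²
Using formula: Σ i^2 = n(n+1)(2n+1)/6 = 12·13·25/6 = 650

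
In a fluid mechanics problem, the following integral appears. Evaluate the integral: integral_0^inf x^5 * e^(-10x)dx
This is a Gamma integral. Substitute u = 10x (du = 10 dx):
integral_0^inf x^5 * e^(-10x) dx = (1/10^6) integral_0^inf u^5 * e^(-u) du
= Gamma(6)/10^6 = 5!/10^6 = 120/1000000

Answer: 3/25000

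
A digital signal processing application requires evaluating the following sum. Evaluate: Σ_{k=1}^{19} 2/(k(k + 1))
Partial fractions: 2/(k(k + 1)) = 2/k - 2/(k + 1)
Telescoping sum: 2(1 - 1/20) = 2·19/20

Answer: 19/10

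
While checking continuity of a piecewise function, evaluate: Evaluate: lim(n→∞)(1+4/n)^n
This is the definition of e^4: lim(1 + 4/n)^n = e^4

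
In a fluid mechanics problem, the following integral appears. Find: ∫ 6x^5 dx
Using power rule: ∫ 6x^5 dx=6/6 x^6+C=x^6+C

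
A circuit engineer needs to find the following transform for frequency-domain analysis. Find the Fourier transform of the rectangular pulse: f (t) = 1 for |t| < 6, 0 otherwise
F(omega)=integral from -6 to 6 of e^(-j*omega*t) dt
=2*sin(6*omega)/omega=12*sinc(6*omega/pi)

Answer: 2*sin(6*omega)/omega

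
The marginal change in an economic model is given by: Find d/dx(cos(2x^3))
Chain rule: d/dx[cos(u)]=-sin(u)·u' where u=2x^3
u'=6x^2

Answer: -6x^2·sin(2x^3)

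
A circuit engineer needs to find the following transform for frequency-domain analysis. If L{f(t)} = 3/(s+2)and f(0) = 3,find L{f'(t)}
L{f'(t)} = s·F(s) - f(0) = 3s/(s + 2) - 3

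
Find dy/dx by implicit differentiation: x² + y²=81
Differentiate both sides: 2x + 2y·(dy/dx) = 0
Solve: dy/dx = -2x/(2y) = -x/y

Answer: dy/dx = -x/y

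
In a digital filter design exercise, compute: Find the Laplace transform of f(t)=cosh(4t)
L{cosh(at)} = s/(s²-a²)
L{cosh(4t)} = s/(s²-16)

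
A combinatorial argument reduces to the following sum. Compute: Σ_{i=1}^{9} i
Using formula: Σ i^1 = n(n + 1)/2 = 9·10/2 = 45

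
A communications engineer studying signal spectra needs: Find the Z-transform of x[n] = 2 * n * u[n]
Z{n*u[n]} = z/(z-1)^2
By linearity: Z{2*n*u[n]} = 2z/(z-1)^2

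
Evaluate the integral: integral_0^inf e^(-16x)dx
integral_0^inf e^(-16x) dx = [-1/16 * e^(-16x)]_0^inf
= 0 - (-1/16) = 1/16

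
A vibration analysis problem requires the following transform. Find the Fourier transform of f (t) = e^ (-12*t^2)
The Fourier transform of a Gaussian e^(-a * t^2) is sqrt(pi/a) * e^(-omega^2/(4a)).
With a = 12: F(omega) = sqrt(pi/12) * e^(-omega^2/48)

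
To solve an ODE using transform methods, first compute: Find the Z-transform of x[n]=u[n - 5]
Using the time-shift property: Z{u[n-5]}=z^(-5)*z/(z-1)
=z^(-4)/(z-1)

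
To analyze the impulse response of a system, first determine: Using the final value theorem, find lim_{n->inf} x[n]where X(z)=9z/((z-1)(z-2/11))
Final value theorem: lim x[n]=lim_{z->1} (z-1)*X(z)
(z-1)*X(z)=9z/(z-2/11)
As z->1: 9/(1-2/11)=9/(9/11)=11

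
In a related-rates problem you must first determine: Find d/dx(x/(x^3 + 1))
Quotient rule: (f/g)' = (f'g - fg')/g²
f = x, f' = 1
g = x^3 + 1, g' = 3x^2

Answer: (1·(x^3 + 1) - 3x^3)/(x^3 + 1)²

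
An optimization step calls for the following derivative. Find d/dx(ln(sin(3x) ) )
Chain rule: d/dx[ln(u)]=u'/u where u=sin(3x)
u'=3cos(3x)

Answer: (3cos(3x))/(sin(3x))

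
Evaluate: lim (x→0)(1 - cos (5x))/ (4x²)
Using 1-cos(u) ≈ u²/2 for small u:
(1-cos(5x)) ≈ (5x)²/2 = 25x²/2
So limit = 25/(2·4) = 25/8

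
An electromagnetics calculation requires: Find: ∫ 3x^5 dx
Using power rule: ∫ 3x^5 dx = 3/6 x^6+C = (1/2)x^6+C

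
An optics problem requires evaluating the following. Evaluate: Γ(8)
Γ(n)=(n-1)! for positive integers
Γ(8)=7!=5040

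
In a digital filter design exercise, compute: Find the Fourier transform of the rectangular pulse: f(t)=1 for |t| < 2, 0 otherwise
F(omega) = integral from -2 to 2 of e^(-j * omega * t) dt
= 2 * sin(2 * omega)/omega = 4 * sinc(2 * omega/pi)

Answer: 2 * sin(2 * omega)/omega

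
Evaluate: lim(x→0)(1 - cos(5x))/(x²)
Using 1-cos(u) ≈ u²/2 for small u:
(1-cos(5x)) ≈ (5x)²/2=25x²/2
So limit=25/(2·1)=25/2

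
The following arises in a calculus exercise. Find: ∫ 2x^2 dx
Using power rule: ∫ 2x^2 dx = 2/3 x^3+C = (2/3)x^3+C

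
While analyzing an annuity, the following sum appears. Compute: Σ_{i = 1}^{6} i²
Using formula: Σ i^2=n(n+1)(2n+1)/6=6·7·13/6=91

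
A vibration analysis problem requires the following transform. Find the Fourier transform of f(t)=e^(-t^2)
The Fourier transform of a Gaussian e^(-t^2) is sqrt(pi)*e^(-omega^2/4).
With a = 1: F(omega) = sqrt(pi)*e^(-omega^2/4)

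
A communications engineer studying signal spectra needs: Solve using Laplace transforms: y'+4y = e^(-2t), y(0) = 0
Take L: sY - 0 + 4Y=1/(s + 2)
Y(s + 4)=1/(s + 2) + 0
Y=1/((s + 2)(s + 4)) + 0/(s + 4)
Partial fractions: 1/((s + 2)(s + 4))=(1/2)/(s + 2) - (1/2)/(s + 4)
So Y=(1/2)/(s + 2) - (1/2)/(s + 4)
Inverse Laplace transform (L^(-1){1/(s + 2)}=e^(-2t), L^(-1){1/(s + 4)}=e^(-4t)):

Answer: y(t)=(1/2)·e^(-2t) - (1/2)·e^(-4t)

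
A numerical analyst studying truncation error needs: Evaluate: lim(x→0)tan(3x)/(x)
tan(u) ≈ u for small u:
tan(3x)/(x) ≈ 3x/(x) = 3/1

Answer: 3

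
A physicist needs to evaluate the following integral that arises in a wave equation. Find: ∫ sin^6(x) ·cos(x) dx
Let u=sin(x), du=cos(x) dx
∫ u^6 du=u^7/7 + C

Answer: sin^7(x)/7 + C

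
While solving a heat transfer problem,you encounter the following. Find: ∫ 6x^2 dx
Using power rule: ∫ 6x^2 dx = 6/3 x^3+C = 2x^3+C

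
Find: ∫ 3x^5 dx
Using power rule: ∫ 3x^5 dx = 3/6 x^6+C = (1/2)x^6+C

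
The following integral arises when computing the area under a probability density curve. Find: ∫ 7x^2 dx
Using power rule: ∫ 7x^2 dx = 7/3 x^3+C = (7/3)x^3+C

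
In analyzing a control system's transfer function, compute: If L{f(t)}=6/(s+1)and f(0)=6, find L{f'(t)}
L{f'(t)}=s·F(s) - f(0)=6s/(s+1)-6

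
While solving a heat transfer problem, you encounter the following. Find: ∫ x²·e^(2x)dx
Integration by parts twice:
First: u = x², dv = e^(2x) dx => x²e^(2x)/2 - (2/2)∫ xe^(2x) dx
Second (∫ xe^(2x) dx): xe^(2x)/2 - e^(2x)/4
Combining: e^(2x)(x²/2-2x/4+2/8)+C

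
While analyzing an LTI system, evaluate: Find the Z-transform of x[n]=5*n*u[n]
Z{n * u[n]} = z/(z-1)^2
By linearity: Z{5 * n * u[n]} = 5z/(z-1)^2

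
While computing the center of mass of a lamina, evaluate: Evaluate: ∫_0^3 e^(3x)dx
Antiderivative: (1/3)e^(3x)
Evaluate: (1/3)(e^9 - 1)

Answer: (e^9 - 1)/3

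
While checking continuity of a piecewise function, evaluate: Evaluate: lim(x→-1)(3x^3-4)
Polynomial is continuous, so substitute x = -1:
3·(-1)^3 - 4 = -7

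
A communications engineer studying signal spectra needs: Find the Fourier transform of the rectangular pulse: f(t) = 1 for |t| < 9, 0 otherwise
F(omega)=integral from -9 to 9 of e^(-j*omega*t) dt
=2*sin(9*omega)/omega=18*sinc(9*omega/pi)

Answer: 2*sin(9*omega)/omega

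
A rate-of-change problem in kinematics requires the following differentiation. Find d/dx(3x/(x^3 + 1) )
Quotient rule: (f/g)'=(f'g - fg')/g²
f=3x, f'=3
g=x^3 + 1, g'=3x^2

Answer: (3·(x^3 + 1) - 9x^3)/(x^3 + 1)²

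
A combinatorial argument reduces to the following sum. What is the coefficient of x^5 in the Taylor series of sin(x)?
sin(x) = Σ (-1)^k x^(2k+1)/(2k+1)!
For x^5: (-1)^2/5! = 1/120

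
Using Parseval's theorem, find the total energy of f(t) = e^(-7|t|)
Parseval's theorem: E = integral |f(t)|^2 dt = (1/2pi) integral |F(omega)|^2 domega
E = integral_{-inf}^{inf} e^(-14|t|) dt = 2*integral_0^inf e^(-14t) dt = 2/(2*7) = 1/7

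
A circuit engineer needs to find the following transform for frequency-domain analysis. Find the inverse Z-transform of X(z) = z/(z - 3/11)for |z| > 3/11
Standard pair: z/(z-a) <-> a^n*u[n] for causal signals
With a=3/11: x[n]=(3/11)^n*u[n]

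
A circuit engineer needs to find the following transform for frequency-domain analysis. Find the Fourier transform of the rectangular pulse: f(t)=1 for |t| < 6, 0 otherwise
F(omega) = integral from -6 to 6 of e^(-j * omega * t) dt
= 2 * sin(6 * omega)/omega = 12 * sinc(6 * omega/pi)

Answer: 2 * sin(6 * omega)/omega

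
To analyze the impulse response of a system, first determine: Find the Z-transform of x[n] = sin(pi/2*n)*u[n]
Z{sin(w0 * n) * u[n]}=z * sin(w0)/(z^2 - 2z * cos(w0) + 1)
With w0=pi/2: X(z)=z * sin(pi/2)/(z^2 - 2z * cos(pi/2) + 1)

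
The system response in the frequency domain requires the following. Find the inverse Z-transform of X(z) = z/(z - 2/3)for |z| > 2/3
Standard pair: z/(z-a) <-> a^n * u[n] for causal signals
With a = 2/3: x[n] = (2/3)^n * u[n]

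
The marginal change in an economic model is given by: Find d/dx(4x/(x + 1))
Quotient rule: (f/g)'=(f'g - fg')/g²
f=4x, f'=4
g=x+1, g'=1

Answer: (4·(x+1)-4x)/(x+1)²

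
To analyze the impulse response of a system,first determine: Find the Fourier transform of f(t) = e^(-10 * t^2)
The Fourier transform of a Gaussian e^(-a * t^2) is sqrt(pi/a) * e^(-omega^2/(4a)).
With a=10: F(omega)=sqrt(pi/10) * e^(-omega^2/40)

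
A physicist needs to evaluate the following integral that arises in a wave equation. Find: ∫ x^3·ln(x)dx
By parts: u=ln(x), dv=x^3 dx
du=1/x dx, v=x^4/4
=x^4·ln(x)/4 - ∫ x^3/4 dx
=x^4·ln(x)/4 - x^4/16 + C

Answer: x^4(ln(x)/4 - 1/16) + C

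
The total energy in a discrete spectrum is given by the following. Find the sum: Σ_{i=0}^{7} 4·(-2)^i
Geometric series: S = a(1 - r^n)/(1 - r)
a = 4, r = -2, n = 8
S = 4(1 - 256)/3 = -340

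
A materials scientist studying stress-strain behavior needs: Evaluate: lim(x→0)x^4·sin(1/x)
Squeeze theorem: -|x^4| ≤ x^4·sin(1/x) ≤ |x^4|
Since x^4 → 0 as x → 0, by squeeze theorem the limit is 0

Answer: 0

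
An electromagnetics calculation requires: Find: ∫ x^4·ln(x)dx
By parts: u = ln(x), dv = x^4 dx
du = 1/x dx, v = x^5/5
= x^5·ln(x)/5 - ∫ x^4/5 dx
= x^5·ln(x)/5 - x^5/25+C

Answer: x^5(ln(x)/5-1/25)+C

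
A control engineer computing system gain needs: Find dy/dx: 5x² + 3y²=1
Differentiate: 10x + 6y·(dy/dx)=0
dy/dx=-10x/(6y)=-(5/3)·(x/y)

Answer: dy/dx=-(5/3)·(x/y)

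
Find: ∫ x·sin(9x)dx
By parts: u=x, dv=sin(9x) dx
du=dx, v=-cos(9x)/9
=-x·cos(9x)/9 + sin(9x)/9² + C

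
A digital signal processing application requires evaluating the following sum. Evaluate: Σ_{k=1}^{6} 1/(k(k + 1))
Partial fractions: 1/(k(k + 1)) = 1/k - 1/(k + 1)
Telescoping sum: 1(1 - 1/7) = 1·6/7

Answer: 6/7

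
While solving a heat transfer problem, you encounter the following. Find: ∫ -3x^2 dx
Using power rule: ∫ -3x^2 dx=-3/3 x^3 + C=-x^3 + C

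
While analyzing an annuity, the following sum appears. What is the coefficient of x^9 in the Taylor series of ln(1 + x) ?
ln(1 + x) = Σ (-1)^(n + 1) x^n/n
Coefficient of x^9 = (-1)^10/9 = 1/9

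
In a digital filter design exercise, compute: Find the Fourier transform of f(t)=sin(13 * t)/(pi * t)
sin(W * t)/(pi * t)=(W/pi) * sinc(W * t/pi) is the impulse response of the ideal low-pass filter with cutoff W (here W=13).
Its Fourier transform is a rectangular function:
F(omega)=1 for |omega| < 13, 0 otherwise

Answer: rect(omega/26) [i.e., 1 for |omega| < 13, 0 otherwise]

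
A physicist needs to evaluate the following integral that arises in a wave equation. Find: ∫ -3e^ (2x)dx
Since d/dx[e^(2x)] = 2e^(2x), we get -3/2 e^(2x)+C

Answer: (-3/2)e^(2x)+C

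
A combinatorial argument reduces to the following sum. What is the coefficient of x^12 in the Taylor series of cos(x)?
cos(x) = Σ (-1)^k x^(2k)/(2k)!
For x^12: (-1)^6/12! = 1/479001600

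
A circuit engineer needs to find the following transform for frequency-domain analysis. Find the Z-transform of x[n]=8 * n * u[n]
Z{n * u[n]} = z/(z-1)^2
By linearity: Z{8 * n * u[n]} = 8z/(z-1)^2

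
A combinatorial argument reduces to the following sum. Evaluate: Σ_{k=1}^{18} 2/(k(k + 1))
Partial fractions: 2/(k(k + 1))=2/k - 2/(k + 1)
Telescoping sum: 2(1 - 1/19)=2·18/19

Answer: 36/19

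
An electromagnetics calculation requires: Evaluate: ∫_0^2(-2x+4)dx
Step 1: Find antiderivative F(x)=-x^2+4x
Step 2: F(2) - F(0)=4 - (0)=4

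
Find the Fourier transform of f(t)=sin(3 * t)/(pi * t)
sin(W * t)/(pi * t)=(W/pi) * sinc(W * t/pi) is the impulse response of the ideal low-pass filter with cutoff W (here W=3).
Its Fourier transform is a rectangular function:
F(omega)=1 for |omega| < 3, 0 otherwise

Answer: rect(omega/6) [i.e., 1 for |omega| < 3, 0 otherwise]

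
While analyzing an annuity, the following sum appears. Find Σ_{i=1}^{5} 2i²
=2·n(n + 1)(2n + 1)/6=2·5·6·11/6=110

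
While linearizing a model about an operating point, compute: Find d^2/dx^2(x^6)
Apply power rule 2 times:
d^1: 6x^5
d^2: 30x^4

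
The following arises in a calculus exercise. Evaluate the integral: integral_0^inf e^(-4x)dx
integral_0^inf e^(-4x) dx=[-1/4*e^(-4x)]_0^inf
=0 - (-1/4)=1/4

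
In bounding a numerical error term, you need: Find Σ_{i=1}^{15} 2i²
= 2·n(n+1)(2n+1)/6 = 2·15·16·31/6 = 2480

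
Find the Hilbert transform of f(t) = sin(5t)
The Hilbert transform shifts each frequency component by -pi/2.
H{sin(wt)} = -cos(wt)
With w = 5: H{sin(5t)} = -cos(5t)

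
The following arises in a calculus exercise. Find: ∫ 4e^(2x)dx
Since d/dx[e^(2x)] = 2e^(2x), we get 2 e^(2x) + C

Answer: 2e^(2x) + C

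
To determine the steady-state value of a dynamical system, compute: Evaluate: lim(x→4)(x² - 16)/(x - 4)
Factor: (x² - 16) = (x-4)(x + 4)
Cancel (x-4): lim(x→4) (x + 4) = 8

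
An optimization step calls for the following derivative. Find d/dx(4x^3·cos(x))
Product rule: (fg)'=f'g + fg'
f=4x^3, f'=12x^2
g=cos(x), g'=-sin(x)

Answer: 12x^2·cos(x) - 4x^3·sin(x)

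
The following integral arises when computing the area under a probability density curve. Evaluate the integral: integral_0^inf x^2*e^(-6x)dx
This is a Gamma integral. Substitute u = 6x (du = 6 dx):
integral_0^inf x^2*e^(-6x) dx = (1/6^3) integral_0^inf u^2*e^(-u) du
= Gamma(3)/6^3 = 2!/6^3 = 2/216

Answer: 1/108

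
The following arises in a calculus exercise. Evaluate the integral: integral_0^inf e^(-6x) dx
integral_0^inf e^(-6x) dx=[-1/6 * e^(-6x)]_0^inf
=0 - (-1/6)=1/6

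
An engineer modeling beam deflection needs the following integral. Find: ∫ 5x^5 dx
Using power rule: ∫ 5x^5 dx = 5/6 x^6 + C = (5/6)x^6 + C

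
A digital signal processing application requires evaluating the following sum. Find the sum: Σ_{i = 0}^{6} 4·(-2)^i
Geometric series: S=a(1 - r^n)/(1 - r)
a=4, r=-2, n=7
S=4(1 + 128)/3=172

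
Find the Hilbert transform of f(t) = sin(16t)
The Hilbert transform shifts each frequency component by -pi/2.
H{sin(wt)} = -cos(wt)
With w = 16: H{sin(16t)} = -cos(16t)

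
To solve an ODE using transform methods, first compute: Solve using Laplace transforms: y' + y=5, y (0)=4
Take L of both sides: sY(s) - 4 + Y(s) = 5/s
Y(s)(s + 1) = 5/s + 4
Y(s) = 5/(s(s + 1)) + 4/(s + 1)
Partial fractions: 5/(s(s + 1)) = 5/s - 5/(s + 1)
So Y(s) = 5/s - 1/(s + 1)
Inverse transform (L^(-1){1/s} = 1, L^(-1){1/(s + 1)} = e^(-t)):

Answer: y(t) = 5 - e^(-t)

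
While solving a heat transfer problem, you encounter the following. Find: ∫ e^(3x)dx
Since d/dx[e^(3x)] = 3e^(3x), we get 1/3 e^(3x) + C

Answer: (1/3)e^(3x) + C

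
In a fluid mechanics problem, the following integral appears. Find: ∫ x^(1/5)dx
Power rule: ∫ x^(1/5) dx = x^(6/5)/(6/5) + C

Answer: (5/6)·x^(6/5) + C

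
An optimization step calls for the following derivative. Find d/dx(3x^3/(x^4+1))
Quotient rule: (f/g)' = (f'g - fg')/g²
f = 3x^3, f' = 9x^2
g = x^4+1, g' = 4x^3

Answer: (9x^2·(x^4+1)-12x^6)/(x^4+1)²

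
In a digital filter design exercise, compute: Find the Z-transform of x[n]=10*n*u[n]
Z{n*u[n]}=z/(z-1)^2
By linearity: Z{10*n*u[n]}=10z/(z-1)^2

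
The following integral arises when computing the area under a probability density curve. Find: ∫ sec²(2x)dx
Since d/dx[tan(2x)] = 2sec²(2x), integral = tan(2x)/2+C

Answer: (1/2)tan(2x)+C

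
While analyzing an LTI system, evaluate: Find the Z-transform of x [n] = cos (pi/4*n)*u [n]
Z{cos(w0 * n) * u[n]}=z(z - cos(w0))/(z^2 - 2z * cos(w0) + 1)
With w0=pi/4: X(z)=z(z - cos(pi/4))/(z^2 - 2z * cos(pi/4) + 1)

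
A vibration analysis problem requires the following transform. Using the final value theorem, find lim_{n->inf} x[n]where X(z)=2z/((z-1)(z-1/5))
Final value theorem: lim x[n] = lim_{z->1} (z-1) * X(z)
(z-1) * X(z) = 2z/(z-1/5)
As z->1: 2/(1-1/5) = 2/(4/5) = 5/2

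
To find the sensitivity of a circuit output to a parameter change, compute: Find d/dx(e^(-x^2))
Chain rule: d/dx[e^u] = e^u · u' where u = -x^2
u' = -2x

Answer: -2x·e^(-x^2)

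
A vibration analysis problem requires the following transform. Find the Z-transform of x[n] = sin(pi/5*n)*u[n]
Z{sin(w0*n)*u[n]} = z*sin(w0)/(z^2-2z*cos(w0)+1)
With w0 = pi/5: X(z) = z*sin(pi/5)/(z^2-2z*cos(pi/5)+1)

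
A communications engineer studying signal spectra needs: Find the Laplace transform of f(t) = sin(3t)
L{sin(wt)} = w/(s²+w²)
L{sin(3t)} = 3/(s²+9)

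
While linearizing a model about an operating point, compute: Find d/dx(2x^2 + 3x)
Power rule: d/dx(ax^n) = n·a·x^(n-1)
Term by term: 4·x + 3

Answer: 4x + 3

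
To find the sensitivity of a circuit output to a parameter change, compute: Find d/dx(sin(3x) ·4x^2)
Product rule: (fg)' = f'g+fg'
f = sin(3x), f' = 3·cos(3x)
g = 4x^2, g' = 8x

Answer: 12·cos(3x)·x^2+8·sin(3x)·x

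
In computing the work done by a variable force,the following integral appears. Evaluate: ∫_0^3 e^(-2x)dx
Antiderivative: (1/(-2))e^(-2x)
Evaluate: (1/(-2))(e^-6-1)

Answer: (e^-6-1)/(-2)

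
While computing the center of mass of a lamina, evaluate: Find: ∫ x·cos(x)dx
By parts: u=x, dv=cos(x) dx
du=dx, v=sin(x)
=x·sin(x)+cos(x)+C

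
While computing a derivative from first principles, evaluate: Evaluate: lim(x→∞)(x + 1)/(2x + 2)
Divide numerator and denominator by x:
lim (1 + 1/x)/(2 + 2/x) = 1/2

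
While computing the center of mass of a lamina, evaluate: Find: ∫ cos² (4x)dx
Using identity cos²(u) = (1 + cos(2u))/2:
∫ (1 + cos(8x))/2 dx = x/2 + sin(8x)/16 + C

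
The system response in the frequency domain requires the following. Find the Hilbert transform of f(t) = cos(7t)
The Hilbert transform shifts each frequency component by -pi/2.
H{cos(wt)} = sin(wt)
With w = 7: H{cos(7t)} = sin(7t)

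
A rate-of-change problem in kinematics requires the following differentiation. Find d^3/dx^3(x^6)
Apply power rule 3 times:
d^1: 6x^5
d^2: 30x^4
d^3: 120x^3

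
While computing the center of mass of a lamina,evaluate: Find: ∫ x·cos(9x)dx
By parts: u=x, dv=cos(9x) dx
du=dx, v=sin(9x)/9
=x·sin(9x)/9+cos(9x)/9²+C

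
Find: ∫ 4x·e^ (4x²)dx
Let u=4x², du=8x dx
∫ (1/2)e^u du=e^u/2 + C

Answer: e^(4x²)/2 + C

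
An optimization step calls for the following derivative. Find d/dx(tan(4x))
Chain rule: d/dx[tan(u)]=sec²(u)·u' where u=4x
u'=4

Answer: 4·sec²(4x)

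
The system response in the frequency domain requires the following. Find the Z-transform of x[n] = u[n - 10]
Using the time-shift property: Z{u[n-10]}=z^(-10) * z/(z-1)
=z^(-9)/(z-1)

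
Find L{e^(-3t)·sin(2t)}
First shifting: L{e^(at)f(t)}=F(s-a)
L{sin(2t)}=2/(s² + 4)
Shift: 2/((s + 3)² + 4)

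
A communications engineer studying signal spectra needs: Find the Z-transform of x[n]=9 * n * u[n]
Z{n * u[n]}=z/(z-1)^2
By linearity: Z{9 * n * u[n]}=9z/(z-1)^2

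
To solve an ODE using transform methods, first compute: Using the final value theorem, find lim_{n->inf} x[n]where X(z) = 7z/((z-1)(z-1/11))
Final value theorem: lim x[n] = lim_{z->1} (z-1)*X(z)
(z-1)*X(z) = 7z/(z-1/11)
As z->1: 7/(1-1/11) = 7/(10/11) = 77/10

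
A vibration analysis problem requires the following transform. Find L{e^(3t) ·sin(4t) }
First shifting: L{e^(at)f(t)}=F(s-a)
L{sin(4t)}=4/(s²+16)
Shift: 4/((s-3)²+16)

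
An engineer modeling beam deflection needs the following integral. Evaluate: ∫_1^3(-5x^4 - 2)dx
Step 1: Find antiderivative F(x)=-x^5 - 2x
Step 2: F(3) - F(1)=-249 - (-3)=-246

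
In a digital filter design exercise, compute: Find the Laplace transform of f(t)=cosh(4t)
L{cosh(at)} = s/(s²-a²)
L{cosh(4t)} = s/(s²-16)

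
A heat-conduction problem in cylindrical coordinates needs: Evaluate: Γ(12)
Γ(n)=(n-1)! for positive integers
Γ(12)=11!=39916800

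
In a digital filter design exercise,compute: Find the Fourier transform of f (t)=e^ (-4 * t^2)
The Fourier transform of a Gaussian e^(-a*t^2) is sqrt(pi/a)*e^(-omega^2/(4a)).
With a=4: F(omega)=sqrt(pi)/2*e^(-omega^2/16)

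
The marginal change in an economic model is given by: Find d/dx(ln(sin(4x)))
Chain rule: d/dx[ln(u)]=u'/u where u=sin(4x)
u'=4cos(4x)

Answer: (4cos(4x))/(sin(4x))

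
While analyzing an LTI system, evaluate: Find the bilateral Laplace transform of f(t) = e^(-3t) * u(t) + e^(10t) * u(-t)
For e^(-3t) * u(t): L = 1/(s + 3), Re(s) > -3
For e^(10t) * u(-t): L = -1/(s-10), Re(s) < 10
Combined: F(s) = 1/(s + 3) - 1/(s-10), -3 < Re(s) < 10

Answer: 1/(s + 3) - 1/(s-10), ROC: -3 < Re(s) < 10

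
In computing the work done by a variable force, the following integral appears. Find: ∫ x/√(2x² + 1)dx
Let u = 2x²+1, du = 4x dx
∫ (1/4)·u^(-1/2) du = √u/2+C

Answer: √(2x²+1)/2+C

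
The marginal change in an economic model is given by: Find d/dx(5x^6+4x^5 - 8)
Power rule: d/dx(ax^n)=n·a·x^(n-1)
Term by term: 30·x^5 + 20·x^4

Answer: 30x^5 + 20x^4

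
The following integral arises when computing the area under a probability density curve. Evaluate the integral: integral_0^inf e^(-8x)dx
integral_0^inf e^(-8x) dx=[-1/8*e^(-8x)]_0^inf
=0 - (-1/8)=1/8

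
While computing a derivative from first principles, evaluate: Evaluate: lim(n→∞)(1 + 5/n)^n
This is the definition of e^5: lim(1 + 5/n)^n=e^5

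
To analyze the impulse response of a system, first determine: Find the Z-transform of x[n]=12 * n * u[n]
Z{n * u[n]}=z/(z-1)^2
By linearity: Z{12 * n * u[n]}=12z/(z-1)^2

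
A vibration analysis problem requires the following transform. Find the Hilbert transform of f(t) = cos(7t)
The Hilbert transform shifts each frequency component by -pi/2.
H{cos(wt)} = sin(wt)
With w = 7: H{cos(7t)} = sin(7t)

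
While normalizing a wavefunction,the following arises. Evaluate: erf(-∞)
erf(-∞)=-1 (the error function is odd, so erf(-∞)=-erf(∞)=-1)

Answer: -1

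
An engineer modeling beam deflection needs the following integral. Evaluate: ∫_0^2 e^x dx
Antiderivative: e^x
Evaluate: (e^2-1)

Answer: e^2-1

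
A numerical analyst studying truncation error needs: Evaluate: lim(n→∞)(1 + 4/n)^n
This is the definition of e^4: lim(1+4/n)^n=e^4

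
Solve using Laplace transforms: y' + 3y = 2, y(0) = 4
Take L of both sides: sY(s) - 4 + 3Y(s) = 2/s
Y(s)(s + 3) = 2/s + 4
Y(s) = 2/(s(s + 3)) + 4/(s + 3)
Partial fractions: 2/(s(s + 3)) = (2/3)/s - (2/3)/(s + 3)
So Y(s) = (2/3)/s + (10/3)/(s + 3)
Inverse transform (L^(-1){1/s} = 1, L^(-1){1/(s + 3)} = e^(-3t)):

Answer: y(t) = 2/3 + (10/3)·e^(-3t)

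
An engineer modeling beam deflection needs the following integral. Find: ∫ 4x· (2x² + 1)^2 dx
Let u = 2x²+1, du = 4x dx
∫ u^2 du = u^3/3+C

Answer: (2x²+1)^3/3+C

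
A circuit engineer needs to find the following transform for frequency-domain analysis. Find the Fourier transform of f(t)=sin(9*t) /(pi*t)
sin(W * t)/(pi * t)=(W/pi) * sinc(W * t/pi) is the impulse response of the ideal low-pass filter with cutoff W (here W=9).
Its Fourier transform is a rectangular function:
F(omega)=1 for |omega| < 9, 0 otherwise

Answer: rect(omega/18) [i.e., 1 for |omega| < 9, 0 otherwise]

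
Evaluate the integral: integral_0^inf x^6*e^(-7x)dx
This is a Gamma integral. Substitute u = 7x (du = 7 dx):
integral_0^inf x^6*e^(-7x) dx = (1/7^7) integral_0^inf u^6*e^(-u) du
= Gamma(7)/7^7 = 6!/7^7 = 720/823543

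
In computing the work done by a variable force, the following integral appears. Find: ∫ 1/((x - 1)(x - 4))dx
Partial fractions: 1/((x-1)(x-4)) = A/(x-1) + B/(x-4)
A = -1/3, B = 1/3
∫ [-1/3· 1/(x-1) + 1/3· 1/(x-4)] dx
= (1/3)[ln|x-4| - ln|x-1|] + C

Answer: (1/3)·ln|(x-4)/(x-1)| + C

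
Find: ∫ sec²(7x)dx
Since d/dx[tan(7x)]=7sec²(7x), integral=tan(7x)/7+C

Answer: (1/7)tan(7x)+C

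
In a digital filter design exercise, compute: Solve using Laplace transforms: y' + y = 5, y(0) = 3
Take L of both sides: sY(s)-3+Y(s) = 5/s
Y(s)(s+1) = 5/s+3
Y(s) = 5/(s(s+1))+3/(s+1)
Partial fractions: 5/(s(s+1)) = 5/s - 5/(s+1)
So Y(s) = 5/s - 2/(s+1)
Inverse transform (L^(-1){1/s} = 1, L^(-1){1/(s+1)} = e^(-t)):

Answer: y(t) = 5-2·e^(-t)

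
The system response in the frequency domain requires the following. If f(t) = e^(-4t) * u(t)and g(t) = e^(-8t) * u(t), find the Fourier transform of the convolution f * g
By the convolution theorem: F{f * g} = F(omega) * G(omega)
F(omega) = 1/(4+j * omega), G(omega) = 1/(8+j * omega)
F{f * g} = 1/((4+j * omega)(8+j * omega))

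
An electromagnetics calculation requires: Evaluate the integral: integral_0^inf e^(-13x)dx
integral_0^inf e^(-13x) dx=[-1/13 * e^(-13x)]_0^inf
=0 - (-1/13)=1/13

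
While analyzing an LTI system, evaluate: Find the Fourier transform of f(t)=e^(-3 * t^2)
The Fourier transform of a Gaussian e^(-a*t^2) is sqrt(pi/a)*e^(-omega^2/(4a)).
With a = 3: F(omega) = sqrt(pi/3)*e^(-omega^2/12)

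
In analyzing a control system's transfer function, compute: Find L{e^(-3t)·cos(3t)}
First shifting: L{e^(at)f(t)} = F(s-a)
L{cos(3t)} = s/(s²+9)
Shift: (s+3)/((s+3)²+9)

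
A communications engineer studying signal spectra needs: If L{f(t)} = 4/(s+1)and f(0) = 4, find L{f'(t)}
L{f'(t)}=s·F(s) - f(0)=4s/(s + 1) - 4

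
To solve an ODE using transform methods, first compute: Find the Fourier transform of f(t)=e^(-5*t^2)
The Fourier transform of a Gaussian e^(-a * t^2) is sqrt(pi/a) * e^(-omega^2/(4a)).
With a = 5: F(omega) = sqrt(pi/5) * e^(-omega^2/20)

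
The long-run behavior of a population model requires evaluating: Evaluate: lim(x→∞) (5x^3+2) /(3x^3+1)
Divide numerator and denominator by x^3:
lim (5 + 2/x^3)/(3 + 1/x^3) = 5/3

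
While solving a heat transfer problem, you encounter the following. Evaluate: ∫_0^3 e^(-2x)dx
Antiderivative: (1/(-2))e^(-2x)
Evaluate: (1/(-2))(e^-6-1)

Answer: (e^-6-1)/(-2)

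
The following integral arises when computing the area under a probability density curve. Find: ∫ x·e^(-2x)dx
Integration by parts: u=x, dv=e^(-2x) dx
du=dx, v=e^(-2x)/(-2)
=x·e^(-2x)/(-2) - ∫ e^(-2x)/(-2) dx
=x·e^(-2x)/(-2) - e^(-2x)/4 + C

Answer: e^(-2x)(x/(-2) - 1/4) + C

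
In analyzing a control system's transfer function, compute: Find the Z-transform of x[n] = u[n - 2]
Using the time-shift property: Z{u[n-2]} = z^(-2) * z/(z-1)
= z^(-1)/(z-1)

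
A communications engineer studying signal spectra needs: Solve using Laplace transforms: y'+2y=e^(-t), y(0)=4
Take L: sY - 4+2Y = 1/(s+1)
Y(s+2) = 1/(s+1)+4
Y = 1/((s+1)(s+2))+4/(s+2)
Partial fractions: 1/((s+1)(s+2)) = 1/(s+1)-1/(s+2)
So Y = 1/(s+1)+3/(s+2)
Inverse Laplace transform (L^(-1){1/(s+1)} = e^(-t), L^(-1){1/(s+2)} = e^(-2t)):

Answer: y(t) = 1·e^(-t)+3·e^(-2t)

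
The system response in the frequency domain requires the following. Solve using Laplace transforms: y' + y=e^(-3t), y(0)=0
Take L: sY - 0+Y=1/(s+3)
Y(s+1)=1/(s+3)+0
Y=1/((s+3)(s+1))+0/(s+1)
Partial fractions: 1/((s+3)(s+1))=-(1/2)/(s+3)+(1/2)/(s+1)
So Y=-(1/2)/(s+3)+(1/2)/(s+1)
Inverse Laplace transform (L^(-1){1/(s+3)}=e^(-3t), L^(-1){1/(s+1)}=e^(-t)):

Answer: y(t)=(-1/2)·e^(-3t)+(1/2)·e^(-t)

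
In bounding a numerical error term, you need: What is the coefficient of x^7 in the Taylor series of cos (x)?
cos(x) has only even powers. Coefficient of x^7=0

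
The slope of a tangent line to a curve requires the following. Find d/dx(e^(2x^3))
Chain rule: d/dx[e^u]=e^u · u' where u=2x^3
u'=6x^2

Answer: 6x^2·e^(2x^3)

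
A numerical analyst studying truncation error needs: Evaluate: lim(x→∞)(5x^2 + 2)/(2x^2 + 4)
Divide numerator and denominator by x^2:
lim (5+2/x^2)/(2+4/x^2)=5/2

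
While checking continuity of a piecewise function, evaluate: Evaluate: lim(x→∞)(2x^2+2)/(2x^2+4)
Divide numerator and denominator by x^2:
lim (2 + 2/x^2)/(2 + 4/x^2) = 1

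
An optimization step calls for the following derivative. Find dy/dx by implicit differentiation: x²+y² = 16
Differentiate both sides: 2x + 2y·(dy/dx) = 0
Solve: dy/dx = -2x/(2y) = -x/y

Answer: dy/dx = -x/y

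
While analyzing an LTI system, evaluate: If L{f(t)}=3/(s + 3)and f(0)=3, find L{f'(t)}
L{f'(t)} = s·F(s) - f(0) = 3s/(s + 3) - 3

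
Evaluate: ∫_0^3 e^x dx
Antiderivative: e^x
Evaluate: (e^3 - 1)

Answer: e^3 - 1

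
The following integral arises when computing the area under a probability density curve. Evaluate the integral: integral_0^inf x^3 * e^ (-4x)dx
This is a Gamma integral. Substitute u = 4x (du = 4 dx):
integral_0^inf x^3*e^(-4x) dx = (1/4^4) integral_0^inf u^3*e^(-u) du
= Gamma(4)/4^4 = 3!/4^4 = 6/256

Answer: 3/128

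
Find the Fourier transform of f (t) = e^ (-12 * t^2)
The Fourier transform of a Gaussian e^(-a * t^2) is sqrt(pi/a) * e^(-omega^2/(4a)).
With a=12: F(omega)=sqrt(pi/12) * e^(-omega^2/48)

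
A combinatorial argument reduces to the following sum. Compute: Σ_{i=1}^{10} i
Using formula: Σ i^1 = n(n + 1)/2 = 10·11/2 = 55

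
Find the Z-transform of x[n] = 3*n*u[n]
Z{n*u[n]} = z/(z-1)^2
By linearity: Z{3*n*u[n]} = 3z/(z-1)^2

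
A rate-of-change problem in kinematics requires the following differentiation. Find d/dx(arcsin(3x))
d/dx[arcsin(u)]=u'/√(1-u²), u=3x, u'=3

Answer: 3/√(1-9x²)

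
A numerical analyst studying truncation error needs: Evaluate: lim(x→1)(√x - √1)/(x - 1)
Multiply by conjugate (√x + √1)/(√x + √1):
=(x - 1)/((x - 1)(√x + √1))=1/(√x + √1)
As x → 1: 1/(2√1)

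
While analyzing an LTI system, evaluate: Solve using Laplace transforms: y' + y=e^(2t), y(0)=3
Take L: sY - 3 + Y=1/(s-2)
Y(s + 1)=1/(s-2) + 3
Y=1/((s-2)(s + 1)) + 3/(s + 1)
Partial fractions: 1/((s-2)(s + 1))=(1/3)/(s-2) - (1/3)/(s + 1)
So Y=(1/3)/(s-2) + (8/3)/(s + 1)
Inverse Laplace transform (L^(-1){1/(s-2)}=e^(2t), L^(-1){1/(s + 1)}=e^(-t)):

Answer: y(t)=(1/3)·e^(2t) + (8/3)·e^(-t)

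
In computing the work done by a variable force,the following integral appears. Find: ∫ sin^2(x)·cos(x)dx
Let u=sin(x), du=cos(x) dx
∫ u^2 du=u^3/3 + C

Answer: sin^3(x)/3 + C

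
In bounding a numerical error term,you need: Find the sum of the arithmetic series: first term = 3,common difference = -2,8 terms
Last term: a_n = 3+(8-1)·-2 = -11
Sum = n(a_1+a_n)/2 = 8(3+(-11))/2 = -32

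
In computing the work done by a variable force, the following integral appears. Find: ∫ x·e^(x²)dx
Let u=x², du=2x dx
∫ (1/2)e^u du=e^u/2+C

Answer: e^(x²)/2+C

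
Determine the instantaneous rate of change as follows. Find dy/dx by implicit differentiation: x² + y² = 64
Differentiate both sides: 2x+2y·(dy/dx) = 0
Solve: dy/dx = -2x/(2y) = -x/y

Answer: dy/dx = -x/y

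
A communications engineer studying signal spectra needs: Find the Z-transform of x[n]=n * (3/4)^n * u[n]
Using the property Z{n*a^n*u[n]}=az/(z-a)^2
With a=3/4: X(z)=(3/4)z/(z - 3/4)^2, |z| > 3/4

Answer: (3/4)z/(z - 3/4)^2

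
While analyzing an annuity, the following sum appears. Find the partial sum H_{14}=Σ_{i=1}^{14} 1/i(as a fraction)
H_14=1 + 1/2 + 1/3 + ... + 1/14
=1171733/360360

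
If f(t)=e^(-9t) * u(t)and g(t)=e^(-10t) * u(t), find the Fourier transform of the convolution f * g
By the convolution theorem: F{f * g} = F(omega) * G(omega)
F(omega) = 1/(9+j * omega), G(omega) = 1/(10+j * omega)
F{f * g} = 1/((9+j * omega)(10+j * omega))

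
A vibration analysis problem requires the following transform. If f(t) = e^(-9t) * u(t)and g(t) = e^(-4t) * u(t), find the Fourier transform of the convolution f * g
By the convolution theorem: F{f * g} = F(omega) * G(omega)
F(omega) = 1/(9+j * omega), G(omega) = 1/(4+j * omega)
F{f * g} = 1/((9+j * omega)(4+j * omega))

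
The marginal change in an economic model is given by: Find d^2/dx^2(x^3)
Apply power rule 2 times:
d^1: 3x^2
d^2: 6x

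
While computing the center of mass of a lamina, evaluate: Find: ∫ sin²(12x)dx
Using identity sin²(u)=(1 - cos(2u))/2:
∫ (1 - cos(24x))/2 dx=x/2 - sin(24x)/48 + C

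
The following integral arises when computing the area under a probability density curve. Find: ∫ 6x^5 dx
Using power rule: ∫ 6x^5 dx=6/6 x^6+C=x^6+C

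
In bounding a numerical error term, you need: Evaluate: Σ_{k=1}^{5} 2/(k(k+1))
Partial fractions: 2/(k(k + 1)) = 2/k - 2/(k + 1)
Telescoping sum: 2(1 - 1/6) = 2·5/6

Answer: 5/3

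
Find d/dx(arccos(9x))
d/dx[arccos(u)] = -u'/√(1-u²), u = 9x, u' = 9

Answer: -9/√(1-81x²)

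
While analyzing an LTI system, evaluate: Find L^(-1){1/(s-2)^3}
L^(-1){1/(s-a)^n} = t^(n-1)·e^(at)/(n-1)!
Here a = 2, n = 3: t^2·e^(2t)/2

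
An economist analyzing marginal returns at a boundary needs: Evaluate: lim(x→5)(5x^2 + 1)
Polynomial is continuous, so substitute x = 5:
5·5^2 + 1 = 126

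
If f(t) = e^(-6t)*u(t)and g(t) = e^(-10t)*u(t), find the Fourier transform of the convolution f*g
By the convolution theorem: F{f*g}=F(omega)*G(omega)
F(omega)=1/(6+j*omega), G(omega)=1/(10+j*omega)
F{f*g}=1/((6+j*omega)(10+j*omega))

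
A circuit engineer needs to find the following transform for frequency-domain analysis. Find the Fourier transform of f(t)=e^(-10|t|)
Using the standard pair: F{e^(-a|t|)}=2a/(a^2+omega^2)
With a=10: F(omega)=20/(100+omega^2)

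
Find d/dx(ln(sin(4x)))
Chain rule: d/dx[ln(u)] = u'/u where u = sin(4x)
u' = 4cos(4x)

Answer: (4cos(4x))/(sin(4x))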